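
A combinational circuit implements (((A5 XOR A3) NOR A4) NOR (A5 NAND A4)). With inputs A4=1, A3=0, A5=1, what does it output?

Substituting: (((1 XOR 0) NOR 1) NOR (1 NAND 1))
= 1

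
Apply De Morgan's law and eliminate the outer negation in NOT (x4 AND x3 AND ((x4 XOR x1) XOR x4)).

NOT x4 OR NOT x3 OR NOT ((x4 XOR x1) XOR x4)
De Morgan's: NOT(AND of terms) = OR of negations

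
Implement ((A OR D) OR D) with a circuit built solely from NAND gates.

((((A NAND A) NAND (D NAND D)) NAND ((A NAND A) NAND (D NAND D))) NAND (D NAND D))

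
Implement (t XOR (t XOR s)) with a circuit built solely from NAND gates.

((t NAND (t NAND ((t NAND (t NAND s)) NAND (s NAND (t NAND s))))) NAND (((t NAND (t NAND s)) NAND (s NAND (t NAND s))) NAND (t NAND ((t NAND (t NAND s)) NAND (s NAND (t NAND s))))))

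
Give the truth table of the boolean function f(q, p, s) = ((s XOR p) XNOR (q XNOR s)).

q | p | s | Output
------------------
0 | 0 | 0 | 0
0 | 0 | 1 | 0
0 | 1 | 0 | 1
0 | 1 | 1 | 1
1 | 0 | 0 | 1
1 | 0 | 1 | 1
1 | 1 | 0 | 0
1 | 1 | 1 | 0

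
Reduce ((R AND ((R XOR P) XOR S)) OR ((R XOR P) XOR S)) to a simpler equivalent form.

By absorption (E OR (E AND v) = E):
= ((R XOR P) XOR S)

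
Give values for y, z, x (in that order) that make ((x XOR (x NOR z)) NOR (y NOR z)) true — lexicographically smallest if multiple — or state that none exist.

y=0, z=1, x=0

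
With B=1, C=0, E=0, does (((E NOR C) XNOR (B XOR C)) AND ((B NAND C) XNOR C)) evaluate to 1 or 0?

Substituting: (((0 NOR 0) XNOR (1 XOR 0)) AND ((1 NAND 0) XNOR 0))
= 0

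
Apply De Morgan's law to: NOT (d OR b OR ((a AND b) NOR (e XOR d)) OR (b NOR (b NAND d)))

NOT d AND NOT b AND NOT ((a AND b) NOR (e XOR d)) AND NOT (b NOR (b NAND d))
De Morgan's: NOT(OR of terms) = AND of negations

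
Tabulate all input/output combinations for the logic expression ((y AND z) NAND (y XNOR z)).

z | y | Output
--------------
0 | 0 | 1
0 | 1 | 1
1 | 0 | 1
1 | 1 | 0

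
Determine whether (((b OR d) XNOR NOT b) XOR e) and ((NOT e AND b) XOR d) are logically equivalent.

No. Counterexample: with e=0, d=0, b=1, Expression 1 = 0 but Expression 2 = 1.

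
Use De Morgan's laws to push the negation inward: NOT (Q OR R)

NOT Q AND NOT R
De Morgan's: NOT(OR of terms) = AND of negations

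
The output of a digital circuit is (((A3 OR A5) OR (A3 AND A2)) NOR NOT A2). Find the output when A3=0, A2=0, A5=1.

Substituting: (((0 OR 1) OR (0 AND 0)) NOR NOT 0)
= 0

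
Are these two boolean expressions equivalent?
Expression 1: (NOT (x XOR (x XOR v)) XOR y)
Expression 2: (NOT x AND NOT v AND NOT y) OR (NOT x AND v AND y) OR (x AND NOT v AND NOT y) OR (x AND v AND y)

Yes, they are equivalent — the two output columns agree on all 8 assignments:
x | v | y | Expression 1 | Expression 2
---------------------------------------
0 | 0 | 0 | 1 | 1
0 | 0 | 1 | 0 | 0
0 | 1 | 0 | 0 | 0
0 | 1 | 1 | 1 | 1
1 | 0 | 0 | 1 | 1
1 | 0 | 1 | 0 | 0
1 | 1 | 0 | 0 | 0
1 | 1 | 1 | 1 | 1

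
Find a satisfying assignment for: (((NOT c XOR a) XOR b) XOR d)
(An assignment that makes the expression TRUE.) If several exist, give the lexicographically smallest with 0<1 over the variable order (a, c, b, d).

a=0, c=0, b=0, d=0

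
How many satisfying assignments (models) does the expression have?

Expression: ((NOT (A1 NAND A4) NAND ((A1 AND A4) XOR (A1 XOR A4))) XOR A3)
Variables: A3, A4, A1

Satisfying assignments: (0,0,0), (0,0,1), (0,1,0), (1,1,1)
Count: 4 out of 8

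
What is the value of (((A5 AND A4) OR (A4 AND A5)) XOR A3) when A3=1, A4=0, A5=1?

Substituting: (((1 AND 0) OR (0 AND 1)) XOR 1)
= 1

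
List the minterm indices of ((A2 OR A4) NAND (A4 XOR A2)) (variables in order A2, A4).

Σm(0, 3) = (NOT A2 AND NOT A4) OR (A2 AND A4)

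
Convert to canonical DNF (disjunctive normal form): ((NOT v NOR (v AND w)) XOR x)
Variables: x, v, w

(NOT x AND v AND NOT w) OR (x AND NOT v AND NOT w) OR (x AND NOT v AND w) OR (x AND v AND w)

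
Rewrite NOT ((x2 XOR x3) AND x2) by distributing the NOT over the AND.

NOT (x2 XOR x3) OR NOT x2
De Morgan's: NOT(AND of terms) = OR of negations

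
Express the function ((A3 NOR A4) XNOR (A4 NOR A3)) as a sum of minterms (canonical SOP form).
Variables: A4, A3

Σm(0, 1, 2, 3) = (NOT A4 AND NOT A3) OR (NOT A4 AND A3) OR (A4 AND NOT A3) OR (A4 AND A3)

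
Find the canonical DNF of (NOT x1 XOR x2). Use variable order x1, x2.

(NOT x1 AND NOT x2) OR (x1 AND x2)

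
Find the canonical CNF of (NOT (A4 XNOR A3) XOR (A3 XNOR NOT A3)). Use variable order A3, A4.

(A3 OR A4) AND (NOT A3 OR NOT A4)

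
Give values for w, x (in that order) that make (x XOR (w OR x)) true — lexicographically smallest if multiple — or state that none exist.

w=1, x=0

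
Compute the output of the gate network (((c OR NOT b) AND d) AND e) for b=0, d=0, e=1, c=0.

Substituting: (((0 OR NOT 0) AND 0) AND 1)
= 0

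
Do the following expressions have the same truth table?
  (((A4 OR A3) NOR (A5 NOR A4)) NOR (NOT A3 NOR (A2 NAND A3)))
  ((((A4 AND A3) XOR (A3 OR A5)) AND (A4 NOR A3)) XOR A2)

No. Counterexample: with A4=0, A2=0, A5=0, A3=0, Expression 1 = 1 but Expression 2 = 0.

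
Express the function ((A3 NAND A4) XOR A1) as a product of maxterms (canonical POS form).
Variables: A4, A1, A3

ΠM(2, 3, 5, 6) = (A4 OR NOT A1 OR A3) AND (A4 OR NOT A1 OR NOT A3) AND (NOT A4 OR A1 OR NOT A3) AND (NOT A4 OR NOT A1 OR A3)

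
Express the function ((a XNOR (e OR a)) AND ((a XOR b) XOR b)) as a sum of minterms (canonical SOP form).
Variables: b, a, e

Σm(2, 3, 6, 7) = (NOT b AND a AND NOT e) OR (NOT b AND a AND e) OR (b AND a AND NOT e) OR (b AND a AND e)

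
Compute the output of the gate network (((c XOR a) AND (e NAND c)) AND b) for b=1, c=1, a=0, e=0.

Substituting: (((1 XOR 0) AND (0 NAND 1)) AND 1)
= 1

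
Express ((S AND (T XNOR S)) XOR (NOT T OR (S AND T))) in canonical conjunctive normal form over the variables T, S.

(NOT T OR S) AND (NOT T OR NOT S)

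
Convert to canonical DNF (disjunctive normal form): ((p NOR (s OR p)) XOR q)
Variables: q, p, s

(NOT q AND NOT p AND NOT s) OR (q AND NOT p AND s) OR (q AND p AND NOT s) OR (q AND p AND s)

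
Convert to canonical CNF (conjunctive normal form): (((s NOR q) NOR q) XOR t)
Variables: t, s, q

(t OR s OR q) AND (t OR s OR NOT q) AND (t OR NOT s OR NOT q) AND (NOT t OR NOT s OR q)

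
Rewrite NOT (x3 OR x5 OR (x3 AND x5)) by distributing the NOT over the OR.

NOT x3 AND NOT x5 AND NOT (x3 AND x5)
De Morgan's: NOT(OR of terms) = AND of negations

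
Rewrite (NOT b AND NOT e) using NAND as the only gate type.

(((b NAND b) NAND (e NAND e)) NAND ((b NAND b) NAND (e NAND e)))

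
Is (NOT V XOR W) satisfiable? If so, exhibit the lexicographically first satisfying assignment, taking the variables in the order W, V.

W=0, V=0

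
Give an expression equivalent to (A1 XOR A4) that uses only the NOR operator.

((((A1 NOR A4) NOR (A1 NOR A4)) NOR ((A1 NOR A4) NOR (A1 NOR A4))) NOR ((((A1 NOR A1) NOR (A4 NOR A4)) NOR ((A1 NOR A1) NOR (A4 NOR A4))) NOR (((A1 NOR A1) NOR (A4 NOR A4)) NOR ((A1 NOR A1) NOR (A4 NOR A4)))))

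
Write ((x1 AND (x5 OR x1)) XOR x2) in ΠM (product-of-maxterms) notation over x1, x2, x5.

ΠM(0, 1, 6, 7) = (x1 OR x2 OR x5) AND (x1 OR x2 OR NOT x5) AND (NOT x1 OR NOT x2 OR x5) AND (NOT x1 OR NOT x2 OR NOT x5)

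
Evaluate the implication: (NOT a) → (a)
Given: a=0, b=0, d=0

Antecedent (NOT a) = 1; consequent (a) = 0.
1 → 0 = 0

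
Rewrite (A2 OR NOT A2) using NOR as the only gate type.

((A2 NOR (A2 NOR A2)) NOR (A2 NOR (A2 NOR A2)))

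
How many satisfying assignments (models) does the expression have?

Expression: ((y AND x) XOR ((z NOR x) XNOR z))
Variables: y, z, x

Satisfying assignments: (0,0,1), (1,1,1)
Count: 2 out of 8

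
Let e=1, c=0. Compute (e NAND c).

Substituting: (1 NAND 0)
= 1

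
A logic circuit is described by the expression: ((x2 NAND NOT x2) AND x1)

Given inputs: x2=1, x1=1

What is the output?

Substituting: ((1 NAND NOT 1) AND 1)
= 1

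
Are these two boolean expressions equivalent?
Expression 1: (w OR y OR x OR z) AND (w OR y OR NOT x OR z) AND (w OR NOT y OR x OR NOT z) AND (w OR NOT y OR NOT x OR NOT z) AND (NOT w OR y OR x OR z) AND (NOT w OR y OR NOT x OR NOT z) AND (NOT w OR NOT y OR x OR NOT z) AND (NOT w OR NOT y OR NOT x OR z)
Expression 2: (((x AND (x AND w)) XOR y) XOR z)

Yes, they are equivalent — the two output columns agree on all 16 assignments:
w | y | x | z | Expression 1 | Expression 2
-------------------------------------------
0 | 0 | 0 | 0 | 0 | 0
0 | 0 | 0 | 1 | 1 | 1
0 | 0 | 1 | 0 | 0 | 0
0 | 0 | 1 | 1 | 1 | 1
0 | 1 | 0 | 0 | 1 | 1
0 | 1 | 0 | 1 | 0 | 0
0 | 1 | 1 | 0 | 1 | 1
0 | 1 | 1 | 1 | 0 | 0
1 | 0 | 0 | 0 | 0 | 0
1 | 0 | 0 | 1 | 1 | 1
1 | 0 | 1 | 0 | 1 | 1
1 | 0 | 1 | 1 | 0 | 0
1 | 1 | 0 | 0 | 1 | 1
1 | 1 | 0 | 1 | 0 | 0
1 | 1 | 1 | 0 | 0 | 0
1 | 1 | 1 | 1 | 1 | 1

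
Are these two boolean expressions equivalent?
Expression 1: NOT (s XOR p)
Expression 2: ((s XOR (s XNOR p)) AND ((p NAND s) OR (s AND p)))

No. Counterexample: with s=1, p=0, Expression 1 = 0 but Expression 2 = 1.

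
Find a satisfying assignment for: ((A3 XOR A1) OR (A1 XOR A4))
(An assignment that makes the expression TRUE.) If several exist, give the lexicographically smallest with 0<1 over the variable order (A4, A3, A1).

A4=0, A3=0, A1=1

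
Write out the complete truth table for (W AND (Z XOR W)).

W | Z | Output
--------------
0 | 0 | 0
0 | 1 | 0
1 | 0 | 1
1 | 1 | 0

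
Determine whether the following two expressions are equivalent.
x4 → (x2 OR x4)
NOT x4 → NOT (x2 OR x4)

No, Inverse is not equivalent to original (counterexample: x4=0, x2=1)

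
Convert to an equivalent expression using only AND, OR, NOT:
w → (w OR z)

NOT w OR (w OR z)
(Implication elimination: A → B = NOT A OR B)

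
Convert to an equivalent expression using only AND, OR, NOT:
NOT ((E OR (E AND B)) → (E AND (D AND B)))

(E OR (E AND B)) AND NOT (E AND (D AND B))
(Negated implication: NOT(A → B) = A AND NOT B)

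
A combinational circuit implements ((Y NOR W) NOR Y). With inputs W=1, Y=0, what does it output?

Substituting: ((0 NOR 1) NOR 0)
= 1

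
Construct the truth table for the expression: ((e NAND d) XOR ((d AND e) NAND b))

e | d | b | Output
------------------
0 | 0 | 0 | 0
0 | 0 | 1 | 0
0 | 1 | 0 | 0
0 | 1 | 1 | 0
1 | 0 | 0 | 0
1 | 0 | 1 | 0
1 | 1 | 0 | 1
1 | 1 | 1 | 0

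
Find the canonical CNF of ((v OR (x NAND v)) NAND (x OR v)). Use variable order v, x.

(v OR NOT x) AND (NOT v OR x) AND (NOT v OR NOT x)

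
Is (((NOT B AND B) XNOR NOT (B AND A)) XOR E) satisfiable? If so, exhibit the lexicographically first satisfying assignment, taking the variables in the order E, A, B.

E=0, A=1, B=1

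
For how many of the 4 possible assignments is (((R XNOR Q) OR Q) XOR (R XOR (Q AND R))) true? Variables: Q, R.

Satisfying assignments: (0,0), (0,1), (1,0), (1,1)
Count: 4 out of 4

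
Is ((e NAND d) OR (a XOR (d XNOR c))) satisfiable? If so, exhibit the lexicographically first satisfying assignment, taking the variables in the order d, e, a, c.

d=0, e=0, a=0, c=0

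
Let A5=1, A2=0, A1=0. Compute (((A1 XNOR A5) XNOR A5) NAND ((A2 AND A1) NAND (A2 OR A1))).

Substituting: (((0 XNOR 1) XNOR 1) NAND ((0 AND 0) NAND (0 OR 0)))
= 1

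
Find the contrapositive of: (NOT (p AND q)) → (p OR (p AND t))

Contrapositive: NOT (p OR (p AND t)) → (p AND q)
Note: A statement and its contrapositive are logically equivalent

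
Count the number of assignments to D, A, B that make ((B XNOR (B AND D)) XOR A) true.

Satisfying assignments: (0,0,0), (0,1,1), (1,0,0), (1,0,1)
Count: 4 out of 8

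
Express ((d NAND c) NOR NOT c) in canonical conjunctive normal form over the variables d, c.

(d OR c) AND (d OR NOT c) AND (NOT d OR c)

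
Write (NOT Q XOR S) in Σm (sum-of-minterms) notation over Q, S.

Σm(0, 3) = (NOT Q AND NOT S) OR (Q AND S)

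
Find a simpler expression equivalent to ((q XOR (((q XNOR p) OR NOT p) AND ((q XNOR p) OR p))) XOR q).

By XOR self-cancellation ((E XOR v) XOR v = E) then distribution ((E OR v) AND (E OR NOT v) = E):
= (q XNOR p)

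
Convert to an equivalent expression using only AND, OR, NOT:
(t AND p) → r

NOT (t AND p) OR r
(Implication elimination: A → B = NOT A OR B)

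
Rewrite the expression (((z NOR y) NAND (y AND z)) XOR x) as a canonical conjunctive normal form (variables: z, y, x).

(z OR y OR NOT x) AND (z OR NOT y OR NOT x) AND (NOT z OR y OR NOT x) AND (NOT z OR NOT y OR NOT x)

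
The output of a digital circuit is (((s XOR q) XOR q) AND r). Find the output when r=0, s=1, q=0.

Substituting: (((1 XOR 0) XOR 0) AND 0)
= 0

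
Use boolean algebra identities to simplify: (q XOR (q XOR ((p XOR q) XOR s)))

By XOR self-cancellation ((E XOR v) XOR v = E):
= ((p XOR q) XOR s)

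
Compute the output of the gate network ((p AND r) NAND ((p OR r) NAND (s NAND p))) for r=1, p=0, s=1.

Substituting: ((0 AND 1) NAND ((0 OR 1) NAND (1 NAND 0)))
= 1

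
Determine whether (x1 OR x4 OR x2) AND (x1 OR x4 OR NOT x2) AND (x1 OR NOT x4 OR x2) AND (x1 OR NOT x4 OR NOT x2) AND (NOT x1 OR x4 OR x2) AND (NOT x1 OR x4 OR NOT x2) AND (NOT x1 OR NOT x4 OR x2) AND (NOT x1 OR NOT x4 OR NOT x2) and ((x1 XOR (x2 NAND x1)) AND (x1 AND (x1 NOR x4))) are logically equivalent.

Yes, they are equivalent — the two output columns agree on all 8 assignments:
x1 | x4 | x2 | Expression 1 | Expression 2
------------------------------------------
0 | 0 | 0 | 0 | 0
0 | 0 | 1 | 0 | 0
0 | 1 | 0 | 0 | 0
0 | 1 | 1 | 0 | 0
1 | 0 | 0 | 0 | 0
1 | 0 | 1 | 0 | 0
1 | 1 | 0 | 0 | 0
1 | 1 | 1 | 0 | 0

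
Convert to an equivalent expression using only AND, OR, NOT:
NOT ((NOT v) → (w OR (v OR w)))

(NOT v) AND NOT (w OR (v OR w))
(Negated implication: NOT(A → B) = A AND NOT B)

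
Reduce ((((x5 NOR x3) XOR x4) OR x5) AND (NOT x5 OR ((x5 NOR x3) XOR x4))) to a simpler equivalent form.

By distribution ((E OR v) AND (E OR NOT v) = E):
= ((x5 NOR x3) XOR x4)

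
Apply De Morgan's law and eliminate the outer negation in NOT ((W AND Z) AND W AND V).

NOT (W AND Z) OR NOT W OR NOT V
De Morgan's: NOT(AND of terms) = OR of negations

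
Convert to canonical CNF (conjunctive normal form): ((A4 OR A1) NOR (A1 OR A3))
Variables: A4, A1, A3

(A4 OR A1 OR NOT A3) AND (A4 OR NOT A1 OR A3) AND (A4 OR NOT A1 OR NOT A3) AND (NOT A4 OR A1 OR A3) AND (NOT A4 OR A1 OR NOT A3) AND (NOT A4 OR NOT A1 OR A3) AND (NOT A4 OR NOT A1 OR NOT A3)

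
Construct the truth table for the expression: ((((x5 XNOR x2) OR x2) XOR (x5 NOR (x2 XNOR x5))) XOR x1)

x5 | x2 | x1 | Output
---------------------
0 | 0 | 0 | 1
0 | 0 | 1 | 0
0 | 1 | 0 | 0
0 | 1 | 1 | 1
1 | 0 | 0 | 0
1 | 0 | 1 | 1
1 | 1 | 0 | 1
1 | 1 | 1 | 0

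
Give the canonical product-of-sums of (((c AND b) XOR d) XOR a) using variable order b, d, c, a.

ΠM(0, 2, 5, 7, 8, 11, 13, 14) = (b OR d OR c OR a) AND (b OR d OR NOT c OR a) AND (b OR NOT d OR c OR NOT a) AND (b OR NOT d OR NOT c OR NOT a) AND (NOT b OR d OR c OR a) AND (NOT b OR d OR NOT c OR NOT a) AND (NOT b OR NOT d OR c OR NOT a) AND (NOT b OR NOT d OR NOT c OR a)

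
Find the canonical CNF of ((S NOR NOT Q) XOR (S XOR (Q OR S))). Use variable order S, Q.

(S OR Q) AND (S OR NOT Q) AND (NOT S OR Q) AND (NOT S OR NOT Q)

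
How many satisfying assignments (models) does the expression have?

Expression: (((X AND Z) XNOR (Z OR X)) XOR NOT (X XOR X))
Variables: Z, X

Satisfying assignments: (0,1), (1,0)
Count: 2 out of 4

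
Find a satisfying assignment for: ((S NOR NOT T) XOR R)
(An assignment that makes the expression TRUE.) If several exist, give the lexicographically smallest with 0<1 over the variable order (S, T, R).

S=0, T=0, R=1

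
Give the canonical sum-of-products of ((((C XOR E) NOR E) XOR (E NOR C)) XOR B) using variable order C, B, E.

Σm(2, 3, 6, 7) = (NOT C AND B AND NOT E) OR (NOT C AND B AND E) OR (C AND B AND NOT E) OR (C AND B AND E)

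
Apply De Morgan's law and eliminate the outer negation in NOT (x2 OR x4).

NOT x2 AND NOT x4
De Morgan's: NOT(OR of terms) = AND of negations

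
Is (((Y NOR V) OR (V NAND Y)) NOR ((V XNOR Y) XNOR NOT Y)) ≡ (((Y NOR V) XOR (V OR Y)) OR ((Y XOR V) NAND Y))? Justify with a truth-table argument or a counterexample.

No. Counterexample: with Y=0, V=0, Expression 1 = 0 but Expression 2 = 1.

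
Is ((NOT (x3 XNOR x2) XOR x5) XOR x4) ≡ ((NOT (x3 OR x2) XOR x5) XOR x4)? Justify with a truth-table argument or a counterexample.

No. Counterexample: with x3=0, x5=0, x4=0, x2=0, Expression 1 = 0 but Expression 2 = 1.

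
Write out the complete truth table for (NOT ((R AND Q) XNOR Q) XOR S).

S | Q | R | Output
------------------
0 | 0 | 0 | 0
0 | 0 | 1 | 0
0 | 1 | 0 | 1
0 | 1 | 1 | 0
1 | 0 | 0 | 1
1 | 0 | 1 | 1
1 | 1 | 0 | 0
1 | 1 | 1 | 1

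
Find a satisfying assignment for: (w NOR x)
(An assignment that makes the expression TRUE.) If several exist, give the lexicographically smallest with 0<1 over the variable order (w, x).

w=0, x=0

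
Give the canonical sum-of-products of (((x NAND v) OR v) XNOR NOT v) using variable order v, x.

Σm(0, 1) = (NOT v AND NOT x) OR (NOT v AND x)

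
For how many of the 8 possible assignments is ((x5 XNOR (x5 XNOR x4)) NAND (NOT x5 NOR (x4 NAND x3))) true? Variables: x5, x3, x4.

Satisfying assignments: (0,0,0), (0,0,1), (0,1,0), (0,1,1), (1,0,0), (1,0,1), (1,1,0)
Count: 7 out of 8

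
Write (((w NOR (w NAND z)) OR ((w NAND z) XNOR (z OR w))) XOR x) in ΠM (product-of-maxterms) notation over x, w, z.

ΠM(0, 3, 5, 6) = (x OR w OR z) AND (x OR NOT w OR NOT z) AND (NOT x OR w OR NOT z) AND (NOT x OR NOT w OR z)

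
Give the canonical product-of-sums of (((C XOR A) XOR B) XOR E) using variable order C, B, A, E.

ΠM(0, 3, 5, 6, 9, 10, 12, 15) = (C OR B OR A OR E) AND (C OR B OR NOT A OR NOT E) AND (C OR NOT B OR A OR NOT E) AND (C OR NOT B OR NOT A OR E) AND (NOT C OR B OR A OR NOT E) AND (NOT C OR B OR NOT A OR E) AND (NOT C OR NOT B OR A OR E) AND (NOT C OR NOT B OR NOT A OR NOT E)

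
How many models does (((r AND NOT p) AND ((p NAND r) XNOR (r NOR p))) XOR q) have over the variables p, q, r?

Satisfying assignments: (0,1,0), (0,1,1), (1,1,0), (1,1,1)
Count: 4 out of 8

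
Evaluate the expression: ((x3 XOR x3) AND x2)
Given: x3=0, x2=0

Substituting: ((0 XOR 0) AND 0)
= 0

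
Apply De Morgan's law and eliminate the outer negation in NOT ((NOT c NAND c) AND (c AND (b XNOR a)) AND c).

NOT (NOT c NAND c) OR NOT (c AND (b XNOR a)) OR NOT c
De Morgan's: NOT(AND of terms) = OR of negations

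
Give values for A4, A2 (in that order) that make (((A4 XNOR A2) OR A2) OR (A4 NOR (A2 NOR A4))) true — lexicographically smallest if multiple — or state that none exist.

A4=0, A2=0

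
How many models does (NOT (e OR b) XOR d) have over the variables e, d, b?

Satisfying assignments: (0,0,0), (0,1,1), (1,1,0), (1,1,1)
Count: 4 out of 8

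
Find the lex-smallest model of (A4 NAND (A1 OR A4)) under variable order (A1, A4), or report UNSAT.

A1=0, A4=0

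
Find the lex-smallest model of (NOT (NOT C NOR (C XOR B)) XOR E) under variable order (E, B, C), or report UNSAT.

E=0, B=0, C=0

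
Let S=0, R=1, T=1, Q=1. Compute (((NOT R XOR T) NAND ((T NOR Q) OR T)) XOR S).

Substituting: (((NOT 1 XOR 1) NAND ((1 NOR 1) OR 1)) XOR 0)
= 0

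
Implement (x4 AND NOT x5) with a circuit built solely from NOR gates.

((x4 NOR x4) NOR ((x5 NOR x5) NOR (x5 NOR x5)))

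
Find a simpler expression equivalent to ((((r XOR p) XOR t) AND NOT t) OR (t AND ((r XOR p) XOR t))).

By distribution ((E AND v) OR (E AND NOT v) = E):
= ((r XOR p) XOR t)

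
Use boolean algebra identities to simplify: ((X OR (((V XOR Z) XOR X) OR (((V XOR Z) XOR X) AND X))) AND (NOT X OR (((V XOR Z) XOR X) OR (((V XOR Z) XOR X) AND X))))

By distribution ((E OR v) AND (E OR NOT v) = E) then absorption (E OR (E AND v) = E):
= ((V XOR Z) XOR X)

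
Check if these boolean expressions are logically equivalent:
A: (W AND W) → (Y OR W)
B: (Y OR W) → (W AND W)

No, Converse is not equivalent to original (counterexample: W=0, Y=1)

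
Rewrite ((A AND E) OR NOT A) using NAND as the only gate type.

((((A NAND E) NAND (A NAND E)) NAND ((A NAND E) NAND (A NAND E))) NAND ((A NAND A) NAND (A NAND A)))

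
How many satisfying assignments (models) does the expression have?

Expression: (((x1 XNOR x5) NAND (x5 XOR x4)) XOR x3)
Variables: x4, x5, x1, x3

Satisfying assignments: (0,0,0,0), (0,0,1,0), (0,1,0,0), (0,1,1,1), (1,0,0,1), (1,0,1,0), (1,1,0,0), (1,1,1,0)
Count: 8 out of 16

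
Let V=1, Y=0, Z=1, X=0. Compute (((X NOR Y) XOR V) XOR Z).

Substituting: (((0 NOR 0) XOR 1) XOR 1)
= 1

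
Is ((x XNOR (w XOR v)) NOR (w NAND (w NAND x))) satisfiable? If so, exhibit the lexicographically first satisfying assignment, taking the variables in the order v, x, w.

v=0, x=0, w=1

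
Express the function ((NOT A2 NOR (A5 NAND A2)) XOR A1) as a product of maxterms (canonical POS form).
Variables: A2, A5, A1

ΠM(0, 2, 4, 7) = (A2 OR A5 OR A1) AND (A2 OR NOT A5 OR A1) AND (NOT A2 OR A5 OR A1) AND (NOT A2 OR NOT A5 OR NOT A1)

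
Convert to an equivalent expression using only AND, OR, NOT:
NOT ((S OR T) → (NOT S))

(S OR T) AND S
(Negated implication: NOT(A → B) = A AND NOT B)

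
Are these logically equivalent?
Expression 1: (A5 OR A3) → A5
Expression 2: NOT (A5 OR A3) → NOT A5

No, Inverse is not equivalent to original (counterexample: A3=1, A5=0)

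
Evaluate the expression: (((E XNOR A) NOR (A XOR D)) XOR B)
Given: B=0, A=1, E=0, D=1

Substituting: (((0 XNOR 1) NOR (1 XOR 1)) XOR 0)
= 1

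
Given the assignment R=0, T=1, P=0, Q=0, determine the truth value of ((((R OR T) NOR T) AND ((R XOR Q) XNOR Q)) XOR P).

Substituting: ((((0 OR 1) NOR 1) AND ((0 XOR 0) XNOR 0)) XOR 0)
= 0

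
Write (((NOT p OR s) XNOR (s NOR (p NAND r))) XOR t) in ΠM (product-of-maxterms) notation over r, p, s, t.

ΠM(0, 2, 5, 6, 8, 10, 12, 14) = (r OR p OR s OR t) AND (r OR p OR NOT s OR t) AND (r OR NOT p OR s OR NOT t) AND (r OR NOT p OR NOT s OR t) AND (NOT r OR p OR s OR t) AND (NOT r OR p OR NOT s OR t) AND (NOT r OR NOT p OR s OR t) AND (NOT r OR NOT p OR NOT s OR t)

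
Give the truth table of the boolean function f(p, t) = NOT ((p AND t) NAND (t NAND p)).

p | t | Output
--------------
0 | 0 | 0
0 | 1 | 0
1 | 0 | 0
1 | 1 | 0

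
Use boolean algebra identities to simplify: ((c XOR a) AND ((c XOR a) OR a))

By absorption (E AND (E OR v) = E):
= (c XOR a)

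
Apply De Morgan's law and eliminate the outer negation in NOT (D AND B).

NOT D OR NOT B
De Morgan's: NOT(AND of terms) = OR of negations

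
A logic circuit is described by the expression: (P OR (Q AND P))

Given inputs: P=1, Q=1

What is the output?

Substituting: (1 OR (1 AND 1))
= 1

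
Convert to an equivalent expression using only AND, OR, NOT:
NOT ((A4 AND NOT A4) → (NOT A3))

(A4 AND NOT A4) AND A3
(Negated implication: NOT(A → B) = A AND NOT B)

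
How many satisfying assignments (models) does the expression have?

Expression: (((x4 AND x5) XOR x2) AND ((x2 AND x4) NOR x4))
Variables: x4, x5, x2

Satisfying assignments: (0,0,1), (0,1,1)
Count: 2 out of 8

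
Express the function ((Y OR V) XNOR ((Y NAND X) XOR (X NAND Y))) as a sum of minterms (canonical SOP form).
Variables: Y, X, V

Σm(0, 2) = (NOT Y AND NOT X AND NOT V) OR (NOT Y AND X AND NOT V)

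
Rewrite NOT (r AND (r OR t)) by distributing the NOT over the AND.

NOT r OR NOT (r OR t)
De Morgan's: NOT(AND of terms) = OR of negations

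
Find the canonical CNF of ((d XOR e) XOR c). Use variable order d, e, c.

(d OR e OR c) AND (d OR NOT e OR NOT c) AND (NOT d OR e OR NOT c) AND (NOT d OR NOT e OR c)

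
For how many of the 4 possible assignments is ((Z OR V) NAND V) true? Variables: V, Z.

Satisfying assignments: (0,0), (0,1)
Count: 2 out of 4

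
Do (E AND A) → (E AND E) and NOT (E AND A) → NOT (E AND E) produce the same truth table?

No, Inverse is not equivalent to original (counterexample: E=1, A=0)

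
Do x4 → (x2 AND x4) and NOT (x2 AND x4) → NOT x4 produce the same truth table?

Yes, Contrapositive is always equivalent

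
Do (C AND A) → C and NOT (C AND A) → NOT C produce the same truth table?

No, Inverse is not equivalent to original (counterexample: A=0, D=0, C=1)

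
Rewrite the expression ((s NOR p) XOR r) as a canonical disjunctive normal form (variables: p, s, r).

(NOT p AND NOT s AND NOT r) OR (NOT p AND s AND r) OR (p AND NOT s AND r) OR (p AND s AND r)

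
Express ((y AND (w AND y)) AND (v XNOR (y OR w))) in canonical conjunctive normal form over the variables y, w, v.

(y OR w OR v) AND (y OR w OR NOT v) AND (y OR NOT w OR v) AND (y OR NOT w OR NOT v) AND (NOT y OR w OR v) AND (NOT y OR w OR NOT v) AND (NOT y OR NOT w OR v)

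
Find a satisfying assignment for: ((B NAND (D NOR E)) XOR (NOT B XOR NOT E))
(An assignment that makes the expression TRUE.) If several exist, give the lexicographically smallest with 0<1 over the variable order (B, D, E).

B=0, D=0, E=0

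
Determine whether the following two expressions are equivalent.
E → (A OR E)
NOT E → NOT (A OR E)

No, Inverse is not equivalent to original (counterexample: E=0, A=1)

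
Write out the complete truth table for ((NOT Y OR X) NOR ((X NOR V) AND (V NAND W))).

X | W | Y | V | Output
----------------------
0 | 0 | 0 | 0 | 0
0 | 0 | 0 | 1 | 0
0 | 0 | 1 | 0 | 0
0 | 0 | 1 | 1 | 1
0 | 1 | 0 | 0 | 0
0 | 1 | 0 | 1 | 0
0 | 1 | 1 | 0 | 0
0 | 1 | 1 | 1 | 1
1 | 0 | 0 | 0 | 0
1 | 0 | 0 | 1 | 0
1 | 0 | 1 | 0 | 0
1 | 0 | 1 | 1 | 0
1 | 1 | 0 | 0 | 0
1 | 1 | 0 | 1 | 0
1 | 1 | 1 | 0 | 0
1 | 1 | 1 | 1 | 0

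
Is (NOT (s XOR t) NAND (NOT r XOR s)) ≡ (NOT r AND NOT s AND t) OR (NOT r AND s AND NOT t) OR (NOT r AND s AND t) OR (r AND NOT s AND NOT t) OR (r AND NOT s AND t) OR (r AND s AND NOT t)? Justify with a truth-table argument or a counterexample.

Yes, they are equivalent — the two output columns agree on all 8 assignments:
r | s | t | Expression 1 | Expression 2
---------------------------------------
0 | 0 | 0 | 0 | 0
0 | 0 | 1 | 1 | 1
0 | 1 | 0 | 1 | 1
0 | 1 | 1 | 1 | 1
1 | 0 | 0 | 1 | 1
1 | 0 | 1 | 1 | 1
1 | 1 | 0 | 1 | 1
1 | 1 | 1 | 0 | 0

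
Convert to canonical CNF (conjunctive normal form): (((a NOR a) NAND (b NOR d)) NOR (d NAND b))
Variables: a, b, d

(a OR b OR d) AND (a OR b OR NOT d) AND (a OR NOT b OR d) AND (a OR NOT b OR NOT d) AND (NOT a OR b OR d) AND (NOT a OR b OR NOT d) AND (NOT a OR NOT b OR d) AND (NOT a OR NOT b OR NOT d)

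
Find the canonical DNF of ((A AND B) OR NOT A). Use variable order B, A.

(NOT B AND NOT A) OR (B AND NOT A) OR (B AND A)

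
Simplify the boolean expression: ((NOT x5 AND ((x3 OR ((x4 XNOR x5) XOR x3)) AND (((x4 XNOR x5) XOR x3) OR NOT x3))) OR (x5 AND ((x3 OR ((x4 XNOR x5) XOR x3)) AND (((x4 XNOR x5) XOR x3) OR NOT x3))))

By distribution ((E AND v) OR (E AND NOT v) = E) then distribution ((E OR v) AND (E OR NOT v) = E):
= ((x4 XNOR x5) XOR x3)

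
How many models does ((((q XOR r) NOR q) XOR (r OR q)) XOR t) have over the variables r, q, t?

Satisfying assignments: (0,0,0), (0,1,0), (1,0,0), (1,1,0)
Count: 4 out of 8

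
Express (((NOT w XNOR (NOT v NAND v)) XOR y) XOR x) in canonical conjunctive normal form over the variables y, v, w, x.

(y OR v OR w OR NOT x) AND (y OR v OR NOT w OR x) AND (y OR NOT v OR w OR NOT x) AND (y OR NOT v OR NOT w OR x) AND (NOT y OR v OR w OR x) AND (NOT y OR v OR NOT w OR NOT x) AND (NOT y OR NOT v OR w OR x) AND (NOT y OR NOT v OR NOT w OR NOT x)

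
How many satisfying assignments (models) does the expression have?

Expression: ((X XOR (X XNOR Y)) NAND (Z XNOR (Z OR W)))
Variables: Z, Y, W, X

Satisfying assignments: (0,0,1,0), (0,0,1,1), (0,1,0,0), (0,1,0,1), (0,1,1,0), (0,1,1,1), (1,1,0,0), (1,1,0,1), (1,1,1,0), (1,1,1,1)
Count: 10 out of 16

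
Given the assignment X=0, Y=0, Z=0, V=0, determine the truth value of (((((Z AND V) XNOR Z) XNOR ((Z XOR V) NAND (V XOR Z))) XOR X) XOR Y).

Substituting: (((((0 AND 0) XNOR 0) XNOR ((0 XOR 0) NAND (0 XOR 0))) XOR 0) XOR 0)
= 1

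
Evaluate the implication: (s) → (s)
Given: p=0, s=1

Antecedent (s) = 1; consequent (s) = 1.
1 → 1 = 1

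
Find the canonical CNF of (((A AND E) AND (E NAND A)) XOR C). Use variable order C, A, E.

(C OR A OR E) AND (C OR A OR NOT E) AND (C OR NOT A OR E) AND (C OR NOT A OR NOT E)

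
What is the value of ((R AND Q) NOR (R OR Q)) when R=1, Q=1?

Substituting: ((1 AND 1) NOR (1 OR 1))
= 0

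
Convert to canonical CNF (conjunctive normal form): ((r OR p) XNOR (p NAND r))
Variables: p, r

(p OR r) AND (NOT p OR NOT r)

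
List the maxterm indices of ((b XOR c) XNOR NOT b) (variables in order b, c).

ΠM(0, 2) = (b OR c) AND (NOT b OR c)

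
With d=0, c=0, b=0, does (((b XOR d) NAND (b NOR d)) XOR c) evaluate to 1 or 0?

Substituting: (((0 XOR 0) NAND (0 NOR 0)) XOR 0)
= 1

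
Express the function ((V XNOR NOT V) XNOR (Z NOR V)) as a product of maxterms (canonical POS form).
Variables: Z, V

ΠM(0) = (Z OR V)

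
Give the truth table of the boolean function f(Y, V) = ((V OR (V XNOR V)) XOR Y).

Y | V | Output
--------------
0 | 0 | 1
0 | 1 | 1
1 | 0 | 0
1 | 1 | 0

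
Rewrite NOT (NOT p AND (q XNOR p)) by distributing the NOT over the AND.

p OR NOT (q XNOR p)
De Morgan's: NOT(AND of terms) = OR of negations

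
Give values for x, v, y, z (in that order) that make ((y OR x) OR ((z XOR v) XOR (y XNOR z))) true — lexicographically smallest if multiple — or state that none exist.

x=0, v=0, y=0, z=0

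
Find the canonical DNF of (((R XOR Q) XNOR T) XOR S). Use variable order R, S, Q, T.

(NOT R AND NOT S AND NOT Q AND NOT T) OR (NOT R AND NOT S AND Q AND T) OR (NOT R AND S AND NOT Q AND T) OR (NOT R AND S AND Q AND NOT T) OR (R AND NOT S AND NOT Q AND T) OR (R AND NOT S AND Q AND NOT T) OR (R AND S AND NOT Q AND NOT T) OR (R AND S AND Q AND T)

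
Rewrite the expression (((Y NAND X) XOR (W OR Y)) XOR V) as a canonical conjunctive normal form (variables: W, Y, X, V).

(W OR Y OR X OR NOT V) AND (W OR Y OR NOT X OR NOT V) AND (W OR NOT Y OR X OR V) AND (W OR NOT Y OR NOT X OR NOT V) AND (NOT W OR Y OR X OR V) AND (NOT W OR Y OR NOT X OR V) AND (NOT W OR NOT Y OR X OR V) AND (NOT W OR NOT Y OR NOT X OR NOT V)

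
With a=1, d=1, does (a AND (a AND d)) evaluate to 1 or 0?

Substituting: (1 AND (1 AND 1))
= 1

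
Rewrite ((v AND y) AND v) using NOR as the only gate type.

((((v NOR v) NOR (y NOR y)) NOR ((v NOR v) NOR (y NOR y))) NOR (v NOR v))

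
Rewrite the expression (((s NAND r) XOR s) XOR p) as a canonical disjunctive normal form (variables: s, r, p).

(NOT s AND NOT r AND NOT p) OR (NOT s AND r AND NOT p) OR (s AND NOT r AND p) OR (s AND r AND NOT p)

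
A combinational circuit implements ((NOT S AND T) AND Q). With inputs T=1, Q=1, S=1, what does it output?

Substituting: ((NOT 1 AND 1) AND 1)
= 0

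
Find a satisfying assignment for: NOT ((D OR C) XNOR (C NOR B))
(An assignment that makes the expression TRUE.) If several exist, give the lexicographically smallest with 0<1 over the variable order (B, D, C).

B=0, D=0, C=0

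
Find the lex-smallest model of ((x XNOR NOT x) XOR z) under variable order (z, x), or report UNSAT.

z=1, x=0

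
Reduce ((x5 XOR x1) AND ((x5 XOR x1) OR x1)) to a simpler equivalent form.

By absorption (E AND (E OR v) = E):
= (x5 XOR x1)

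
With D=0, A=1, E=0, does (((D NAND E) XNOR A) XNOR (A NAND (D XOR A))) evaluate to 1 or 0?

Substituting: (((0 NAND 0) XNOR 1) XNOR (1 NAND (0 XOR 1)))
= 0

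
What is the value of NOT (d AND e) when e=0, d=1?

Substituting: NOT (1 AND 0)
= 1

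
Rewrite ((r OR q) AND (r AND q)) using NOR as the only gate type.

((((r NOR q) NOR (r NOR q)) NOR ((r NOR q) NOR (r NOR q))) NOR (((r NOR r) NOR (q NOR q)) NOR ((r NOR r) NOR (q NOR q))))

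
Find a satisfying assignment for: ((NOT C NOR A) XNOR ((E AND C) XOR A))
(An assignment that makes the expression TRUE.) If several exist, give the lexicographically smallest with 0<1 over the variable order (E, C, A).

E=0, C=0, A=0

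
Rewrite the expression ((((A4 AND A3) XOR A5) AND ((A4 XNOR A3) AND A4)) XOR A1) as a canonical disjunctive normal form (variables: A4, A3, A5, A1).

(NOT A4 AND NOT A3 AND NOT A5 AND A1) OR (NOT A4 AND NOT A3 AND A5 AND A1) OR (NOT A4 AND A3 AND NOT A5 AND A1) OR (NOT A4 AND A3 AND A5 AND A1) OR (A4 AND NOT A3 AND NOT A5 AND A1) OR (A4 AND NOT A3 AND A5 AND A1) OR (A4 AND A3 AND NOT A5 AND NOT A1) OR (A4 AND A3 AND A5 AND A1)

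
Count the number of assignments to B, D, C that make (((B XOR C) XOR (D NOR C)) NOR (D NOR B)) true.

Satisfying assignments: (0,1,0), (1,0,0), (1,0,1), (1,1,1)
Count: 4 out of 8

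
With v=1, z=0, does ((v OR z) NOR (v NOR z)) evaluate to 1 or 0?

Substituting: ((1 OR 0) NOR (1 NOR 0))
= 0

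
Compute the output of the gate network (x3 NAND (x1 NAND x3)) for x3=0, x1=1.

Substituting: (0 NAND (1 NAND 0))
= 1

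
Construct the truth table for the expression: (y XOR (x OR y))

y | x | Output
--------------
0 | 0 | 0
0 | 1 | 1
1 | 0 | 0
1 | 1 | 0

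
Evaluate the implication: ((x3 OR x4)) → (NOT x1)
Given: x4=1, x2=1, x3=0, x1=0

Antecedent ((x3 OR x4)) = 1; consequent (NOT x1) = 1.
1 → 1 = 1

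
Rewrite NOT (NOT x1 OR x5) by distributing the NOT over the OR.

x1 AND NOT x5
De Morgan's: NOT(OR of terms) = AND of negations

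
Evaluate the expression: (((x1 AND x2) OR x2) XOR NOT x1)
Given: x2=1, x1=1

Substituting: (((1 AND 1) OR 1) XOR NOT 1)
= 1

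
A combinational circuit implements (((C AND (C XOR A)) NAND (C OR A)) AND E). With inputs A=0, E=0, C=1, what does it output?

Substituting: (((1 AND (1 XOR 0)) NAND (1 OR 0)) AND 0)
= 0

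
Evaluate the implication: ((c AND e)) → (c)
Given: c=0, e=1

Antecedent ((c AND e)) = 0; consequent (c) = 0.
0 → 0 = 1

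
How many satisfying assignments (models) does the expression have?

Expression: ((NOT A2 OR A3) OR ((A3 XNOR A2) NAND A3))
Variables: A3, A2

Satisfying assignments: (0,0), (0,1), (1,0), (1,1)
Count: 4 out of 4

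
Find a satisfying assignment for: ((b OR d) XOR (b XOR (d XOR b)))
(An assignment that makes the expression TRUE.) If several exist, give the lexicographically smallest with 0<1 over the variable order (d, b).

d=0, b=1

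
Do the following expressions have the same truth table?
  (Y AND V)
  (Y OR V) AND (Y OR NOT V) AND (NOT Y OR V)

Yes, they are equivalent — the two output columns agree on all 4 assignments:
Y | V | Expression 1 | Expression 2
-----------------------------------
0 | 0 | 0 | 0
0 | 1 | 0 | 0
1 | 0 | 0 | 0
1 | 1 | 1 | 1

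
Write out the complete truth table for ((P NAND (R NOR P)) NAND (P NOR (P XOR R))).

R | P | Output
--------------
0 | 0 | 0
0 | 1 | 1
1 | 0 | 1
1 | 1 | 1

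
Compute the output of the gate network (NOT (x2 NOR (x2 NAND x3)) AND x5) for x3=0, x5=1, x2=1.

Substituting: (NOT (1 NOR (1 NAND 0)) AND 1)
= 1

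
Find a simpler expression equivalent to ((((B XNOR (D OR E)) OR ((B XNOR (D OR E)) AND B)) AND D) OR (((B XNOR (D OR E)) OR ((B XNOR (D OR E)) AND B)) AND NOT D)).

By distribution ((E AND v) OR (E AND NOT v) = E) then absorption (E OR (E AND v) = E):
= (B XNOR (D OR E))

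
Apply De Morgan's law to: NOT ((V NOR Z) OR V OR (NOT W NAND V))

NOT (V NOR Z) AND NOT V AND NOT (NOT W NAND V)
De Morgan's: NOT(OR of terms) = AND of negations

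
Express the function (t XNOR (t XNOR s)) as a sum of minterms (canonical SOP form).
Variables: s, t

Σm(2, 3) = (s AND NOT t) OR (s AND t)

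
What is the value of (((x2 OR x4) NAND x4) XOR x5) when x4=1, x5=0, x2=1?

Substituting: (((1 OR 1) NAND 1) XOR 0)
= 0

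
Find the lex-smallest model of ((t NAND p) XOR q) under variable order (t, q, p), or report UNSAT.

t=0, q=0, p=0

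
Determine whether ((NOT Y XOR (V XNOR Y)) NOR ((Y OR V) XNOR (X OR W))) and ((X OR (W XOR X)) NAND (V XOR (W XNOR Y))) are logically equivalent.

No. Counterexample: with V=0, Y=0, W=0, X=0, Expression 1 = 0 but Expression 2 = 1.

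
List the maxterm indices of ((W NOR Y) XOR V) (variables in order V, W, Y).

ΠM(1, 2, 3, 4) = (V OR W OR NOT Y) AND (V OR NOT W OR Y) AND (V OR NOT W OR NOT Y) AND (NOT V OR W OR Y)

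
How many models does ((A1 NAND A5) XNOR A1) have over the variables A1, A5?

Satisfying assignments: (1,0)
Count: 1 out of 4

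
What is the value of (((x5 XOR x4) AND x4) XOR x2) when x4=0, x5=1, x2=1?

Substituting: (((1 XOR 0) AND 0) XOR 1)
= 1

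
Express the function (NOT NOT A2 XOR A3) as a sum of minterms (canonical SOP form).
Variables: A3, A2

Σm(1, 2) = (NOT A3 AND A2) OR (A3 AND NOT A2)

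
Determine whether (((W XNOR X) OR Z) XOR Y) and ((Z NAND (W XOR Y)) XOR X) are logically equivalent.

No. Counterexample: with Y=0, W=0, Z=1, X=1, Expression 1 = 1 but Expression 2 = 0.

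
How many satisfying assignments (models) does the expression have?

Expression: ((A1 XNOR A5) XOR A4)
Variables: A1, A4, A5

Satisfying assignments: (0,0,0), (0,1,1), (1,0,1), (1,1,0)
Count: 4 out of 8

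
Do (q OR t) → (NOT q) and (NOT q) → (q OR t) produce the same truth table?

No, Converse is not equivalent to original (counterexample: t=0, q=0)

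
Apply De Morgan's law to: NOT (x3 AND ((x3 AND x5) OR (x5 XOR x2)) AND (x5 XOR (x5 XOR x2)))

NOT x3 OR NOT ((x3 AND x5) OR (x5 XOR x2)) OR NOT (x5 XOR (x5 XOR x2))
De Morgan's: NOT(AND of terms) = OR of negations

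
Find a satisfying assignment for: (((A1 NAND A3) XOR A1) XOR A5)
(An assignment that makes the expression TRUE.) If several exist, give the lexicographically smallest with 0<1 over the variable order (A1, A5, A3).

A1=0, A5=0, A3=0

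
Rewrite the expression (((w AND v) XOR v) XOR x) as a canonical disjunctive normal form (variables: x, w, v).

(NOT x AND NOT w AND v) OR (x AND NOT w AND NOT v) OR (x AND w AND NOT v) OR (x AND w AND v)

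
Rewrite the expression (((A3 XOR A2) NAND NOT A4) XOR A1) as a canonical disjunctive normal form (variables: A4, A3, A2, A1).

(NOT A4 AND NOT A3 AND NOT A2 AND NOT A1) OR (NOT A4 AND NOT A3 AND A2 AND A1) OR (NOT A4 AND A3 AND NOT A2 AND A1) OR (NOT A4 AND A3 AND A2 AND NOT A1) OR (A4 AND NOT A3 AND NOT A2 AND NOT A1) OR (A4 AND NOT A3 AND A2 AND NOT A1) OR (A4 AND A3 AND NOT A2 AND NOT A1) OR (A4 AND A3 AND A2 AND NOT A1)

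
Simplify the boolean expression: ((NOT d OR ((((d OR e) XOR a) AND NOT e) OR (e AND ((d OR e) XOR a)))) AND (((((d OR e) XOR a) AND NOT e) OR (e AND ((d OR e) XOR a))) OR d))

By distribution ((E OR v) AND (E OR NOT v) = E) then distribution ((E AND v) OR (E AND NOT v) = E):
= ((d OR e) XOR a)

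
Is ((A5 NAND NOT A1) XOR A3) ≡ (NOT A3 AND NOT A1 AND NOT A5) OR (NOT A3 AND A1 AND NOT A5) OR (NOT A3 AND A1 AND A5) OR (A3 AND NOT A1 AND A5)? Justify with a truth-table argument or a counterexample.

Yes, they are equivalent — the two output columns agree on all 8 assignments:
A3 | A1 | A5 | Expression 1 | Expression 2
------------------------------------------
0 | 0 | 0 | 1 | 1
0 | 0 | 1 | 0 | 0
0 | 1 | 0 | 1 | 1
0 | 1 | 1 | 1 | 1
1 | 0 | 0 | 0 | 0
1 | 0 | 1 | 1 | 1
1 | 1 | 0 | 0 | 0
1 | 1 | 1 | 0 | 0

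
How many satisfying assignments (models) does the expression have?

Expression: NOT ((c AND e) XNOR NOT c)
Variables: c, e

Satisfying assignments: (0,0), (0,1), (1,1)
Count: 3 out of 4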